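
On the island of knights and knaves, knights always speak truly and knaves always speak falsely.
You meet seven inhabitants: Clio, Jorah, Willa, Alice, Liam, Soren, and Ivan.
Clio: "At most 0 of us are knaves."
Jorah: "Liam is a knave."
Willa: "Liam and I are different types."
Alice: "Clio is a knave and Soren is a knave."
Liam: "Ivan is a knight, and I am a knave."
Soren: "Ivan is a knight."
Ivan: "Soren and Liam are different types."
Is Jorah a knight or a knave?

Jorah is a knight.

Consistent assignments: {Clio=knave, Jorah=knight, Willa=knight, Alice=knight, Liam=knave, Soren=knave, Ivan=knave}; {Clio=knave, Jorah=knight, Willa=knave, Alice=knight, Liam=knave, Soren=knave, Ivan=knave}
In every consistent assignment, Jorah is a knight.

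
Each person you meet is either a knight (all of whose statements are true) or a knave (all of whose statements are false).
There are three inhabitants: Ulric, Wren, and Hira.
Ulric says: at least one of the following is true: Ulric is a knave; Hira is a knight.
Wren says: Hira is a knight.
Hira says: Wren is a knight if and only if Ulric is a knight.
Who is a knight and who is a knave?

Since Ulric is a knight, "at least one of the following is true: Ulric is a knave; Hira is a knight" needs to be true, which holds.
As a knight, Wren's statement "Hira is a knight" should be true; it is.
Hira is a knight, and the claim "Wren is a knight if and only if Ulric is a knight" is indeed true.

Ulric is a knight, Wren is a knight, and Hira is a knight.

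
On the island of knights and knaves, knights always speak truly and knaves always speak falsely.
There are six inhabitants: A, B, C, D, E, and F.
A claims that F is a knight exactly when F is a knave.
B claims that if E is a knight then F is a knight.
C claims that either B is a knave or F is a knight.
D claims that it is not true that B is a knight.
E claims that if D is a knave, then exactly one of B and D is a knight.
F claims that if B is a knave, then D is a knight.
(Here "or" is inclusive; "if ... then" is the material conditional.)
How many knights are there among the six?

4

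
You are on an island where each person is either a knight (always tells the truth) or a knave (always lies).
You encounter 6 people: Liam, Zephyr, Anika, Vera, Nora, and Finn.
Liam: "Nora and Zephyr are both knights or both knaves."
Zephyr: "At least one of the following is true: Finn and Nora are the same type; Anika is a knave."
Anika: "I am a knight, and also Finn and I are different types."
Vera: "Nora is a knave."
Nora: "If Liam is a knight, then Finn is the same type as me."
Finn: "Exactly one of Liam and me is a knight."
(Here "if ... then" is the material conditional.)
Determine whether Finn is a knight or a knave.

Consistent assignments: {Liam=knave, Zephyr=knave, Anika=knight, Vera=knave, Nora=knight, Finn=knave}
In every consistent assignment, Finn is a knave.

Finn is a knave.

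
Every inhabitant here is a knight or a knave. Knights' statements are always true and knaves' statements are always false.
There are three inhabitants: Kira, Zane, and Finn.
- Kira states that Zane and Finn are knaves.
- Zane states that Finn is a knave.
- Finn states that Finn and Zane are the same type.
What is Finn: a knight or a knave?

Consistent assignments: {Kira=knave, Zane=knight, Finn=knave}
In every consistent assignment, Finn is a knave.

Finn is a knave.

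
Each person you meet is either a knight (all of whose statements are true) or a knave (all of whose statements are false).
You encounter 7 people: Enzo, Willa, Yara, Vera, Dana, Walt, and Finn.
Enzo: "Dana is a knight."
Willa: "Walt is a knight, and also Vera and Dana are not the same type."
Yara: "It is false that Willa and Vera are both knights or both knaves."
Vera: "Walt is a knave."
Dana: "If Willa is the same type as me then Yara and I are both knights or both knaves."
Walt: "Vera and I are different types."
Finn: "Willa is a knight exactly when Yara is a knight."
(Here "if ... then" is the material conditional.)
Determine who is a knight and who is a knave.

Enzo is a knight, Willa is a knight, Yara is a knight, Vera is a knave, Dana is a knight, Walt is a knight, and Finn is a knight.

Enzo is a knight, and the claim "Dana is a knight" is indeed true.
Since Willa is a knight, "Walt is a knight, and also Vera and Dana are not the same type" needs to be true, which holds.
Yara (knight): "it is false that Willa and Vera are both knights or both knaves" — true. ✓
Vera is a knave, so "Walt is a knave" must be false — and it is.
Dana is a knight, so "if Willa is the same type as me then Yara and I are both knights or both knaves" must be true — and it is.
Walt is a knight; "Vera and I are different types" is true, as required.
Finn is a knight, so "Willa is a knight exactly when Yara is a knight" must be true — and it is.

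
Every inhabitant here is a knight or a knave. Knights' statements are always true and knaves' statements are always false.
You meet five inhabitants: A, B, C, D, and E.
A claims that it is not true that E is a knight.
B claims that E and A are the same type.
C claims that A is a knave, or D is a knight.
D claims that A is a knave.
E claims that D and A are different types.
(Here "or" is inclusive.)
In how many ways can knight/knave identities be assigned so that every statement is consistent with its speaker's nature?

1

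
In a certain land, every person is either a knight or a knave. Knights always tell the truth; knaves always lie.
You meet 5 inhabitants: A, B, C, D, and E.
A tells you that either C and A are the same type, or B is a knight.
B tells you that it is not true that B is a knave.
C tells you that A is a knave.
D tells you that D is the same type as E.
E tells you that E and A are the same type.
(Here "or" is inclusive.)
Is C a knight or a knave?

Consistent assignments: {A=knight, B=knight, C=knave, D=knight, E=knight}; {A=knight, B=knight, C=knave, D=knave, E=knight}
In every consistent assignment, C is a knave.

C is a knave.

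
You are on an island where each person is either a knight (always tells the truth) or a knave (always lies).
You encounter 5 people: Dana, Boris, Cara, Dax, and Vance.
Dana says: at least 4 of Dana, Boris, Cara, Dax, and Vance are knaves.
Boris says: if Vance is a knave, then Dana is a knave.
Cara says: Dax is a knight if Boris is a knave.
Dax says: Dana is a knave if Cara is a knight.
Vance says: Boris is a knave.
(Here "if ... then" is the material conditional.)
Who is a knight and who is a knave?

Dana is a knave, Boris is a knight, Cara is a knight, Dax is a knight, and Vance is a knave.

Suppose Dana is a knight. Then Dana's statement "at least 4 of Dana, Boris, Cara, Dax, and Vance are knaves" would have to be true. Checking the 16 ways to assign the others, none is consistent with every speaker.
(For instance, with Boris=knight, Cara=knight, Dax=knight, Vance=knave, Dana's claim "at least 4 of Dana, Boris, Cara, Dax, and Vance are knaves" comes out false where it would need to be true.)
So Dana must be a knave, making "at least 4 of Dana, Boris, Cara, Dax, and Vance are knaves" false. Taking Dana=knave, Boris=knight, Cara=knight, Dax=knight, Vance=knave, each remaining statement checks out:
  Boris (knight): "if Vance is a knave, then Dana is a knave" — true. ✓
  Cara (knight): "Dax is a knight if Boris is a knave" — true. ✓
  Dax (knight): "Dana is a knave if Cara is a knight" — true. ✓
  Vance (knave): "Boris is a knave" — false. ✓
This is the unique consistent assignment.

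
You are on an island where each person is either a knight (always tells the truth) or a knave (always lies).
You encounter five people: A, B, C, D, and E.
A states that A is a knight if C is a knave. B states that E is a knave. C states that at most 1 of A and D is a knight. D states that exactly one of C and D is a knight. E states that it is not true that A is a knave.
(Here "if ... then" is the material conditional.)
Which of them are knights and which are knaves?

A is a knight, B is a knave, C is a knave, D is a knight, and E is a knight.

A is a knight, so "A is a knight if C is a knave" must be True — and it is.
B is a knave, and the claim "E is a knave" is indeed False.
C (knave): "at most 1 of A and D is a knight" — False. ✓
As a knight, D's statement "exactly one of C and D is a knight" should be True; it is.
E is a knight, so "it is not true that A is a knave" must be True — and it is.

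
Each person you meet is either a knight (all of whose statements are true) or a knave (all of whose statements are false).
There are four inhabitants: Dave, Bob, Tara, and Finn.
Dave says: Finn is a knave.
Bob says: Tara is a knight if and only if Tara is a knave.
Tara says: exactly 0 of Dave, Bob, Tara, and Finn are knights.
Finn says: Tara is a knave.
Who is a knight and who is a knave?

Since Dave is a knave, "Finn is a knave" needs to be False, which holds.
Bob is a knave, so "Tara is a knight if and only if Tara is a knave" must be False — and it is.
Tara is a knave, so "exactly 0 of Dave, Bob, Tara, and Finn are knights" must be False — and it is.
Finn is a knight; "Tara is a knave" is true, as required.

Knights: Finn. Knaves: Dave, Bob, and Tara.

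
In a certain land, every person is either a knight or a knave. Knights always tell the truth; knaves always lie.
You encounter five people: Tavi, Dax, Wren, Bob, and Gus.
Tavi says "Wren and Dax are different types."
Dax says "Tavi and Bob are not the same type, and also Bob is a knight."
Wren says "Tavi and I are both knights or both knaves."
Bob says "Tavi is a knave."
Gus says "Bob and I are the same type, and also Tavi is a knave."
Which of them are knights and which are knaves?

Knights: Tavi and Wren. Knaves: Dax, Bob, and Gus.

Since Tavi is a knight, "Wren and Dax are different types" needs to be true, which holds.
Dax is a knave, so "Tavi and Bob are not the same type, and also Bob is a knight" must be False — and it is.
Wren (knight): "Tavi and I are both knights or both knaves" — true. ✓
Bob (knave): "Tavi is a knave" — False. ✓
Gus is a knave, so "Bob and I are the same type, and also Tavi is a knave" must be False — and it is.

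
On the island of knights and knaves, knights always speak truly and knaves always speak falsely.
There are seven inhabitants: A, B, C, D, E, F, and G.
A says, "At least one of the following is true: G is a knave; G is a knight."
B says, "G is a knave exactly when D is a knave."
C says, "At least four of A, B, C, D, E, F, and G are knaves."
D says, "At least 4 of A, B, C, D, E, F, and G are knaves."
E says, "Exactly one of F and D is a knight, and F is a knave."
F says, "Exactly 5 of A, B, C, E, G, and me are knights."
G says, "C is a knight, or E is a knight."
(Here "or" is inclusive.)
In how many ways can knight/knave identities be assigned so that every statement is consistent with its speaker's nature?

0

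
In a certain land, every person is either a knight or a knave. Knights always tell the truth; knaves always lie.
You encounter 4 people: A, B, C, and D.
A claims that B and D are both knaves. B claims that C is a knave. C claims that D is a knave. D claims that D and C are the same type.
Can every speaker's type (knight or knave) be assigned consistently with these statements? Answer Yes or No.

Yes

One consistent assignment: A=knight, B=knave, C=knight, D=knave.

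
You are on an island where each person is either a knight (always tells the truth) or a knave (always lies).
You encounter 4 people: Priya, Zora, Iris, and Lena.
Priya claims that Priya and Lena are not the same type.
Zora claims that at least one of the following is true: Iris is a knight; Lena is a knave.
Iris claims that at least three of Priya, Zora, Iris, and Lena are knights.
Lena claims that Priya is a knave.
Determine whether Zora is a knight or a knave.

Consistent assignments: {Priya=knight, Zora=knight, Iris=knight, Lena=knave}; {Priya=knight, Zora=knight, Iris=knave, Lena=knave}
In every consistent assignment, Zora is a knight.

Zora is a knight.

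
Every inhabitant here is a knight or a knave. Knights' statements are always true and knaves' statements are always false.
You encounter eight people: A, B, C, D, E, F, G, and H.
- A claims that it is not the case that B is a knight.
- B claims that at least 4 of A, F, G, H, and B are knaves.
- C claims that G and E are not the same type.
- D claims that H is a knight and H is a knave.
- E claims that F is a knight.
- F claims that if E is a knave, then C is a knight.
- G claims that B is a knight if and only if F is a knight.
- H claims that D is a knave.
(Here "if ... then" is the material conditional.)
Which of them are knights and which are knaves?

A is a knight, so "it is not the case that B is a knight" must be true — and it is.
B is a knave; "at least 4 of A, F, G, H, and B are knaves" is false, as required.
C is a knight, and the claim "G and E are not the same type" is indeed true.
D (knave): "H is a knight and H is a knave" — false. ✓
E is a knight; "F is a knight" is true, as required.
F is a knight, so "if E is a knave, then C is a knight" must be true — and it is.
Since G is a knave, "B is a knight if and only if F is a knight" needs to be false, which holds.
H is a knight; "D is a knave" is true, as required.

A is a knight, B is a knave, C is a knight, D is a knave, E is a knight, F is a knight, G is a knave, and H is a knight.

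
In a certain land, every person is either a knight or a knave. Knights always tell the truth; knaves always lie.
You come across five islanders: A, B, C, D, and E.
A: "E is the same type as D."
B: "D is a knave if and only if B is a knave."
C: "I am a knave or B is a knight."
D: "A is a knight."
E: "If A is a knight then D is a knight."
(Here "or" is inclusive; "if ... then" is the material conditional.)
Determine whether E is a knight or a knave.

E is a knight.

Consistent assignments: {A=knight, B=knight, C=knight, D=knight, E=knight}
In every consistent assignment, E is a knight.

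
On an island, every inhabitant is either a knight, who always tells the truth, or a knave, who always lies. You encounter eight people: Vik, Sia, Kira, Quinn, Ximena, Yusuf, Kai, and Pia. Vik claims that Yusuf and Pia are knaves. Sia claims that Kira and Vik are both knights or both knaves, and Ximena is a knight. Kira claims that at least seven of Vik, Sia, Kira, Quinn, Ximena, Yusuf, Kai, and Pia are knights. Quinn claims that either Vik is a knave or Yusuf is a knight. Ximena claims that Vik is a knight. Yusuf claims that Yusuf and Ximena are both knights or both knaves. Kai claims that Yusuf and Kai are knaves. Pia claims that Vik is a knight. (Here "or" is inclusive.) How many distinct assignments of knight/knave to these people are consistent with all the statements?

0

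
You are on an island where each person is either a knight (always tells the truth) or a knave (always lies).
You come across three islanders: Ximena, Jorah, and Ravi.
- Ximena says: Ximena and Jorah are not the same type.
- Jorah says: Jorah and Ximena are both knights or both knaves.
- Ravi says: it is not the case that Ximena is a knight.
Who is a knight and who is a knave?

Knights: Ximena. Knaves: Jorah and Ravi.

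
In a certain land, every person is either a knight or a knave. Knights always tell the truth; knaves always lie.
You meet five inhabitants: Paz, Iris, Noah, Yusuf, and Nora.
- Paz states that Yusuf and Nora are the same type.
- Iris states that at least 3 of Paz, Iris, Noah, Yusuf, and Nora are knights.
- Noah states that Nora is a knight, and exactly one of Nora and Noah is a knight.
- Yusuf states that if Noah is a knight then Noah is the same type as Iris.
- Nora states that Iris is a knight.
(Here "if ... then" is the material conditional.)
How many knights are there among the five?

1

The unique consistent assignment is Paz=knave, Iris=knave, Noah=knave, Yusuf=knight, Nora=knave.
That has 1 knight.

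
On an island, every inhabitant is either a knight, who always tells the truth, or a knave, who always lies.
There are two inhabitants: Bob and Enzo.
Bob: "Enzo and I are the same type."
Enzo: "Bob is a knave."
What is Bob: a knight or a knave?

Bob is a knave.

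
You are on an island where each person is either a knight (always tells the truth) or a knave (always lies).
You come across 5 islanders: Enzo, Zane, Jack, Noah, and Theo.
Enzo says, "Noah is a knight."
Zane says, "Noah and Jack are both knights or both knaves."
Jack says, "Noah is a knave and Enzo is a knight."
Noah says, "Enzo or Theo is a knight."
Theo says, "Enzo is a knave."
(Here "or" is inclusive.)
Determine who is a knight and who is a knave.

Enzo is a knight, Zane is a knave, Jack is a knave, Noah is a knight, and Theo is a knave.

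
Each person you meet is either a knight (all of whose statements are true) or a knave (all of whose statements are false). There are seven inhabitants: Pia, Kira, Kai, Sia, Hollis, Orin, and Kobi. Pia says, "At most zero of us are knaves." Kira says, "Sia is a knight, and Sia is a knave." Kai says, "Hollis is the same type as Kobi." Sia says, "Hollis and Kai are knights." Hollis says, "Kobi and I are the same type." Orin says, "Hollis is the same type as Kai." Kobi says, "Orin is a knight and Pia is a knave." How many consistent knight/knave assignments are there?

2

Consistent assignments:
  Pia=knave, Kira=knave, Kai=knight, Sia=knight, Hollis=knight, Orin=knight, Kobi=knight
  Pia=knave, Kira=knave, Kai=knave, Sia=knave, Hollis=knave, Orin=knight, Kobi=knight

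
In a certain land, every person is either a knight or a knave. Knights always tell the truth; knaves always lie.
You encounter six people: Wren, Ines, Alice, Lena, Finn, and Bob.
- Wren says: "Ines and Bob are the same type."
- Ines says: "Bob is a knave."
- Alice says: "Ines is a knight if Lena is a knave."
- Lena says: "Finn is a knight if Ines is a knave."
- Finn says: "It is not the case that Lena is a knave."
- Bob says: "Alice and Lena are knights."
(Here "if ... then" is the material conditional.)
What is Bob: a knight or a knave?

Bob is a knight.

Consistent assignments: {Wren=knave, Ines=knave, Alice=knight, Lena=knight, Finn=knight, Bob=knight}
In every consistent assignment, Bob is a knight.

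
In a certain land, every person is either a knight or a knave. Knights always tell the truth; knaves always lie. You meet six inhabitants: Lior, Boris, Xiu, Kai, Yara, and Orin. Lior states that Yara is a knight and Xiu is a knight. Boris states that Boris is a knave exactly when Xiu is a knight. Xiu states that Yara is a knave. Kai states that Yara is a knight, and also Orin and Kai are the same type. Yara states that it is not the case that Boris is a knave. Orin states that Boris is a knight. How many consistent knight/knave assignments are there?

2

Consistent assignments:
  Lior=knave, Boris=knight, Xiu=knave, Kai=knight, Yara=knight, Orin=knight
  Lior=knave, Boris=knight, Xiu=knave, Kai=knave, Yara=knight, Orin=knight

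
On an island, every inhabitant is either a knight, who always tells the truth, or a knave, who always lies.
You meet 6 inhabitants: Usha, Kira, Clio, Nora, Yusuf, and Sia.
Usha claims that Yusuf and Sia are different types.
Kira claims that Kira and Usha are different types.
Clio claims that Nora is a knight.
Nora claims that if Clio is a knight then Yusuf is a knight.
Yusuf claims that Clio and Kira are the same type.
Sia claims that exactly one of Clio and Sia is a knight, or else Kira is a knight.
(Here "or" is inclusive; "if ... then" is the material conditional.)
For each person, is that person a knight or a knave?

Knights: Kira, Clio, Nora, Yusuf, and Sia. Knaves: Usha.

Usha (knave): "Yusuf and Sia are different types" — false. ✓
Kira (knight): "Kira and Usha are different types" — True. ✓
Clio is a knight, so "Nora is a knight" must be True — and it is.
Nora is a knight, so "if Clio is a knight then Yusuf is a knight" must be True — and it is.
Yusuf (knight): "Clio and Kira are the same type" — True. ✓
As a knight, Sia's statement "exactly one of Clio and Sia is a knight, or else Kira is a knight" should be True; it is.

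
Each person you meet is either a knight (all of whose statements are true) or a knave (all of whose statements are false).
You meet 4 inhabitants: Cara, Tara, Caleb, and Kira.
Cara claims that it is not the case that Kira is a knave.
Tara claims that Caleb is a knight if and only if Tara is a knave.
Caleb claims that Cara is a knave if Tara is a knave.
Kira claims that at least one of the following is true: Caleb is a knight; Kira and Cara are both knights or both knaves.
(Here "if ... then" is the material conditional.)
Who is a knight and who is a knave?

Cara is a knight, Tara is a knave, Caleb is a knave, and Kira is a knight.

As a knight, Cara's statement "it is not the case that Kira is a knave" should be True; it is.
Since Tara is a knave, "Caleb is a knight if and only if Tara is a knave" needs to be false, which holds.
Caleb is a knave; "Cara is a knave if Tara is a knave" is false, as required.
As a knight, Kira's statement "at least one of the following is true: Caleb is a knight; Kira and Cara are both knights or both knaves" should be True; it is.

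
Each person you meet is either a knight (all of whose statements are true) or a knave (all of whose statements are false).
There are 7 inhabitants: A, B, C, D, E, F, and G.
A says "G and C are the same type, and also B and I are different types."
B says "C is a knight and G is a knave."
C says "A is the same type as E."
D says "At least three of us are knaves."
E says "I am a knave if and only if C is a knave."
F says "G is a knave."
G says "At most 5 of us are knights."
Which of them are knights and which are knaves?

A is a knave, B is a knave, C is a knight, D is a knight, E is a knave, F is a knave, and G is a knight.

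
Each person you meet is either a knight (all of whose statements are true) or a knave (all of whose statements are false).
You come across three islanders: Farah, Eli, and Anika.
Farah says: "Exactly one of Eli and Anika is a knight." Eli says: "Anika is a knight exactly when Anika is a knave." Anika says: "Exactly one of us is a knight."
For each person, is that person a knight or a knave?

Suppose Farah is a knight. Then Farah's statement "exactly one of Eli and Anika is a knight" would have to be true. Checking the 4 ways to assign the others, none is consistent with every speaker.
(For instance, with Eli=knave, Anika=knave, Farah's claim "exactly one of Eli and Anika is a knight" comes out false where it would need to be true.)
So Farah must be a knave, making "exactly one of Eli and Anika is a knight" false. Taking Farah=knave, Eli=knave, Anika=knave, each remaining statement checks out:
  Eli (knave): "Anika is a knight exactly when Anika is a knave" — false. ✓
  Anika (knave): "exactly one of us is a knight" — false. ✓
This is the unique consistent assignment.

Farah is a knave, Eli is a knave, and Anika is a knave.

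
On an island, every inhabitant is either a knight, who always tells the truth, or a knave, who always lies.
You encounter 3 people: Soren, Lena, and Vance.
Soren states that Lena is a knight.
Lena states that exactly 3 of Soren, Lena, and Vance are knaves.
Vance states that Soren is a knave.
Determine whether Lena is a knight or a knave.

Lena is a knave.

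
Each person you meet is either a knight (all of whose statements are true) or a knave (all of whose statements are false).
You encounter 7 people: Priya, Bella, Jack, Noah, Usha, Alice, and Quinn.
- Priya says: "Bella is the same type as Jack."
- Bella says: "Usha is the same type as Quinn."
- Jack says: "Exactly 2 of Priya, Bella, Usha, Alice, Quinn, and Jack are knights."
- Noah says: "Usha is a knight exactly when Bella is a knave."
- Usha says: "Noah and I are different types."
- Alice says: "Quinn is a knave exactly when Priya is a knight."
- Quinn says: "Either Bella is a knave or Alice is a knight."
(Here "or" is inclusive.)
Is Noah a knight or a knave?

Noah is a knave.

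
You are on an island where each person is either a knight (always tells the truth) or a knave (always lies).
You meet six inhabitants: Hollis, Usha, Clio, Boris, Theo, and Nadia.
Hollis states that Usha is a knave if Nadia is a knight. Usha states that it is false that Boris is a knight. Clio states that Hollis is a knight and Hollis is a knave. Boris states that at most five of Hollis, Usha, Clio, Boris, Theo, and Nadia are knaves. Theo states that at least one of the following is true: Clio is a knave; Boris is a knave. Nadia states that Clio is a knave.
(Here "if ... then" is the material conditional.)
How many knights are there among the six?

4

The unique consistent assignment is Hollis=knight, Usha=knave, Clio=knave, Boris=knight, Theo=knight, Nadia=knight.
That has 4 knights.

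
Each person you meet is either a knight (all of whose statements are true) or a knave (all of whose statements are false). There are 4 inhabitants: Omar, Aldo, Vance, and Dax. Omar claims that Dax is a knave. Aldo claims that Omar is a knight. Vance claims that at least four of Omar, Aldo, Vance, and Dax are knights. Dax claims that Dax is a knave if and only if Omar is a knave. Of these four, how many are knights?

2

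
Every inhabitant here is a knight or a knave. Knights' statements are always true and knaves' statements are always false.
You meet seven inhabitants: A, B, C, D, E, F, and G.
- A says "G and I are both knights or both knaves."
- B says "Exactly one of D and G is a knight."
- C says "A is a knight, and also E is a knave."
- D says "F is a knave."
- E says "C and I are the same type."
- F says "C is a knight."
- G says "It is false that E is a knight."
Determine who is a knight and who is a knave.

A is a knight, B is a knight, C is a knight, D is a knave, E is a knave, F is a knight, and G is a knight.

A is a knight; "G and I are both knights or both knaves" is True, as required.
B is a knight; "exactly one of D and G is a knight" is True, as required.
C is a knight, and the claim "A is a knight, and also E is a knave" is indeed True.
Since D is a knave, "F is a knave" needs to be False, which holds.
As a knave, E's statement "C and I are the same type" should be False; it is.
F (knight): "C is a knight" — True. ✓
G (knight): "it is false that E is a knight" — True. ✓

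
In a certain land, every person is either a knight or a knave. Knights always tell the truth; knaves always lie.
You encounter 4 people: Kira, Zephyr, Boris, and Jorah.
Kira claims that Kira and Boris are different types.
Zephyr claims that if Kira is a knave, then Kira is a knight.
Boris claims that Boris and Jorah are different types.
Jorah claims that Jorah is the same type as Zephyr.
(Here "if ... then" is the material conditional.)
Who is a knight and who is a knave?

Suppose Kira is a knave. Then Kira's statement "Kira and Boris are different types" would have to be false. Checking the 8 ways to assign the others, none is consistent with every speaker.
(For instance, with Zephyr=knight, Boris=knave, Jorah=knave, Zephyr's claim "if Kira is a knave, then Kira is a knight" comes out false where it would need to be true.)
So Kira must be a knight, making "Kira and Boris are different types" true. Taking Kira=knight, Zephyr=knight, Boris=knave, Jorah=knave, each remaining statement checks out:
  Zephyr (knight): "if Kira is a knave, then Kira is a knight" — true. ✓
  Boris (knave): "Boris and Jorah are different types" — false. ✓
  Jorah (knave): "Jorah is the same type as Zephyr" — false. ✓
This is the unique consistent assignment.

Kira is a knight, Zephyr is a knight, Boris is a knave, and Jorah is a knave.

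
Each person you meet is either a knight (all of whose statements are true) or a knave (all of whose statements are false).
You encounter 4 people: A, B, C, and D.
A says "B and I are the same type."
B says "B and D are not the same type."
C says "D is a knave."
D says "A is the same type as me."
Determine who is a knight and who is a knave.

Suppose A is a knave. Then A's statement "B and I are the same type" would have to be false. Checking the 8 ways to assign the others, none is consistent with every speaker.
(For instance, with B=knight, C=knight, D=knave, D's claim "A is the same type as me" comes out true where it would need to be false.)
So A must be a knight, making "B and I are the same type" true. Taking A=knight, B=knight, C=knight, D=knave, each remaining statement checks out:
  B (knight): "B and D are not the same type" — true. ✓
  C (knight): "D is a knave" — true. ✓
  D (knave): "A is the same type as me" — false. ✓
This is the unique consistent assignment.

A is a knight, B is a knight, C is a knight, and D is a knave.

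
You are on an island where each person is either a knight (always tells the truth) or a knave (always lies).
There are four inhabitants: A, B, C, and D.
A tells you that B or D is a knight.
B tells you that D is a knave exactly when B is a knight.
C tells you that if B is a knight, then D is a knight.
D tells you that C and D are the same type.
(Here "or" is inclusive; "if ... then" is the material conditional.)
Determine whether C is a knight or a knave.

C is a knight.

Consistent assignments: {A=knave, B=knave, C=knight, D=knave}
In every consistent assignment, C is a knight.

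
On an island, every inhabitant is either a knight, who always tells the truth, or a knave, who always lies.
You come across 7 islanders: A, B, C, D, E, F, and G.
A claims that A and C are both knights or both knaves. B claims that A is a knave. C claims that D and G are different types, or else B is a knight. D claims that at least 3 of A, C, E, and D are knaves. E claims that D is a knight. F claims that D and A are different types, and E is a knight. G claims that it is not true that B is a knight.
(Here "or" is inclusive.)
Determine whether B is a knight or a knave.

B is a knave.

Consistent assignments: {A=knight, B=knave, C=knight, D=knave, E=knave, F=knave, G=knight}
In every consistent assignment, B is a knave.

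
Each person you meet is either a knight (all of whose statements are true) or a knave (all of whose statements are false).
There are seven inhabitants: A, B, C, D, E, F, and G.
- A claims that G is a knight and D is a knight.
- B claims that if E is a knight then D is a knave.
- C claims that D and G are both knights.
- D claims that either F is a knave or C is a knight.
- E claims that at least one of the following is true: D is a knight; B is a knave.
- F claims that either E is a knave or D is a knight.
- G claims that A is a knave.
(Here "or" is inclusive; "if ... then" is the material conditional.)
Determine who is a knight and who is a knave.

A is a knave, and the claim "G is a knight and D is a knight" is indeed False.
B (knight): "if E is a knight then D is a knave" — true. ✓
C (knave): "D and G are both knights" — False. ✓
D is a knave; "either F is a knave or C is a knight" is False, as required.
As a knave, E's statement "at least one of the following is true: D is a knight; B is a knave" should be False; it is.
F is a knight, and the claim "either E is a knave or D is a knight" is indeed true.
Since G is a knight, "A is a knave" needs to be true, which holds.

A is a knave, B is a knight, C is a knave, D is a knave, E is a knave, F is a knight, and G is a knight.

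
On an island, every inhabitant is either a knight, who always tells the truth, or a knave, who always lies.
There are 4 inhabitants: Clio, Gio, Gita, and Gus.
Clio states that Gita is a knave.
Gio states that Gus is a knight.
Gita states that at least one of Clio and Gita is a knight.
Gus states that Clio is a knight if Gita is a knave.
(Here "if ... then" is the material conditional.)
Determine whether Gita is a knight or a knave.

Consistent assignments: {Clio=knave, Gio=knight, Gita=knight, Gus=knight}
In every consistent assignment, Gita is a knight.

Gita is a knight.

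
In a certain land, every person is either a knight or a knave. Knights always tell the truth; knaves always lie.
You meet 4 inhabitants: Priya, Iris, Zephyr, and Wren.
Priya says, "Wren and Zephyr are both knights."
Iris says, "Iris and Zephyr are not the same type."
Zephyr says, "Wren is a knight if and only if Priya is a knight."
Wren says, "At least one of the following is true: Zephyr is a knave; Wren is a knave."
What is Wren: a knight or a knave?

Wren is a knight.

Consistent assignments: {Priya=knave, Iris=knight, Zephyr=knave, Wren=knight}; {Priya=knave, Iris=knave, Zephyr=knave, Wren=knight}
In every consistent assignment, Wren is a knight.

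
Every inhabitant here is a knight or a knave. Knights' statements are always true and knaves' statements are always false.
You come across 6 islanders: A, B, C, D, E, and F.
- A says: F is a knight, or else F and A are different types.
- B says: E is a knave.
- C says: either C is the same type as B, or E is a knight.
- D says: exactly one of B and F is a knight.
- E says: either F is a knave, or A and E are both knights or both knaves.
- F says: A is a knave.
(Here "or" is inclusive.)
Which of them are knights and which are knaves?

A is a knight, B is a knave, C is a knight, D is a knave, E is a knight, and F is a knave.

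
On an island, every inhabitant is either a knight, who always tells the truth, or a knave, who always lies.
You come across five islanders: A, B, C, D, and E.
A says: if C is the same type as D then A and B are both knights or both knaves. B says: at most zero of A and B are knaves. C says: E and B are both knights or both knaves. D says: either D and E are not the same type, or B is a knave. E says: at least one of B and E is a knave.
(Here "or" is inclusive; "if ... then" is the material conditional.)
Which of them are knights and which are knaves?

A is a knight, B is a knave, C is a knave, D is a knight, and E is a knight.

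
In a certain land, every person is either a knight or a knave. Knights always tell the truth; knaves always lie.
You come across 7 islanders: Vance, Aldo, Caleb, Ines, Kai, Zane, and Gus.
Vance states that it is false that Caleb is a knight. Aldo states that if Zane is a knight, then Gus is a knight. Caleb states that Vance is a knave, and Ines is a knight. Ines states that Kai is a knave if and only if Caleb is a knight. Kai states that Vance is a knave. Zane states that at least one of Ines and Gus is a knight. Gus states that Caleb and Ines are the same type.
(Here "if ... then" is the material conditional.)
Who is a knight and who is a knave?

Since Vance is a knight, "it is false that Caleb is a knight" needs to be true, which holds.
Aldo (knight): "if Zane is a knight, then Gus is a knight" — true. ✓
Caleb is a knave, and the claim "Vance is a knave, and Ines is a knight" is indeed False.
Ines is a knave; "Kai is a knave if and only if Caleb is a knight" is False, as required.
Since Kai is a knave, "Vance is a knave" needs to be False, which holds.
Zane is a knight; "at least one of Ines and Gus is a knight" is true, as required.
As a knight, Gus's statement "Caleb and Ines are the same type" should be true; it is.

Knights: Vance, Aldo, Zane, and Gus. Knaves: Caleb, Ines, and Kai.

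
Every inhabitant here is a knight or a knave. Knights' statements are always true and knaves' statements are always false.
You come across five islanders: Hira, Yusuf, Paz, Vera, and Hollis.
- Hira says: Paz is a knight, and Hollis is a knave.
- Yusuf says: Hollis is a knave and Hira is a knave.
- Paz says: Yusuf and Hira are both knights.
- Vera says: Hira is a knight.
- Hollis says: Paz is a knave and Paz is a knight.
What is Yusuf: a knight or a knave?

Consistent assignments: {Hira=knave, Yusuf=knight, Paz=knave, Vera=knave, Hollis=knave}
In every consistent assignment, Yusuf is a knight.

Yusuf is a knight.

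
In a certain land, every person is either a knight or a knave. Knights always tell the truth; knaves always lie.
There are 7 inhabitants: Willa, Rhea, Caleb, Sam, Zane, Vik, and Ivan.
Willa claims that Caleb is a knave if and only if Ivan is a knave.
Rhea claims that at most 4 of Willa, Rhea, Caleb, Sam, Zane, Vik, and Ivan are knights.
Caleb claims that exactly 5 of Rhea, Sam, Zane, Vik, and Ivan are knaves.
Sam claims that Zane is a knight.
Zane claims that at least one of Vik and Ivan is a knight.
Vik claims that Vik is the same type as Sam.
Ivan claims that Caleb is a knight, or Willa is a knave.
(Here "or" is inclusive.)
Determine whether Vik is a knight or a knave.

Consistent assignments: {Willa=knave, Rhea=knight, Caleb=knave, Sam=knight, Zane=knight, Vik=knave, Ivan=knight}
In every consistent assignment, Vik is a knave.

Vik is a knave.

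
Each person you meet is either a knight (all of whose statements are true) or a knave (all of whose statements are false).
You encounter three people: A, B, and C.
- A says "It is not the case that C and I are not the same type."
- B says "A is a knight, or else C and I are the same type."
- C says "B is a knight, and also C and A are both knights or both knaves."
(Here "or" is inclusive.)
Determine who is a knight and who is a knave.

A (knight): "it is not the case that C and I are not the same type" — true. ✓
B (knight): "A is a knight, or else C and I are the same type" — true. ✓
C (knight): "B is a knight, and also C and A are both knights or both knaves" — true. ✓

A is a knight, B is a knight, and C is a knight.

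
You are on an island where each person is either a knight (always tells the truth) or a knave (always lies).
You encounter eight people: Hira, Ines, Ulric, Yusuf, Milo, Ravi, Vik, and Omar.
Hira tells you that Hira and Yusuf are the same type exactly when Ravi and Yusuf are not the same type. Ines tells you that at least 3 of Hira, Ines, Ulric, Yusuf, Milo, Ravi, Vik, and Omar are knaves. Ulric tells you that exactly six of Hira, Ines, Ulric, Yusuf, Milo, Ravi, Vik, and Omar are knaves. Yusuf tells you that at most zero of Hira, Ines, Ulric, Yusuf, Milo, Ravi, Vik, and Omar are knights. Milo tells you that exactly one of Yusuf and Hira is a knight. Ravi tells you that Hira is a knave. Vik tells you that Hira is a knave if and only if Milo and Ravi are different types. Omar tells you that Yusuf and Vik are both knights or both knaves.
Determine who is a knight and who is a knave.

Hira is a knight, Ines is a knight, Ulric is a knave, Yusuf is a knave, Milo is a knight, Ravi is a knave, Vik is a knave, and Omar is a knight.

As a knight, Hira's statement "Hira and Yusuf are the same type exactly when Ravi and Yusuf are not the same type" should be true; it is.
Ines is a knight, so "at least 3 of Hira, Ines, Ulric, Yusuf, Milo, Ravi, Vik, and Omar are knaves" must be true — and it is.
Ulric is a knave, so "exactly six of Hira, Ines, Ulric, Yusuf, Milo, Ravi, Vik, and Omar are knaves" must be False — and it is.
Yusuf is a knave; "at most zero of Hira, Ines, Ulric, Yusuf, Milo, Ravi, Vik, and Omar are knights" is False, as required.
Milo is a knight, and the claim "exactly one of Yusuf and Hira is a knight" is indeed true.
Since Ravi is a knave, "Hira is a knave" needs to be False, which holds.
Vik (knave): "Hira is a knave if and only if Milo and Ravi are different types" — False. ✓
Omar is a knight, so "Yusuf and Vik are both knights or both knaves" must be true — and it is.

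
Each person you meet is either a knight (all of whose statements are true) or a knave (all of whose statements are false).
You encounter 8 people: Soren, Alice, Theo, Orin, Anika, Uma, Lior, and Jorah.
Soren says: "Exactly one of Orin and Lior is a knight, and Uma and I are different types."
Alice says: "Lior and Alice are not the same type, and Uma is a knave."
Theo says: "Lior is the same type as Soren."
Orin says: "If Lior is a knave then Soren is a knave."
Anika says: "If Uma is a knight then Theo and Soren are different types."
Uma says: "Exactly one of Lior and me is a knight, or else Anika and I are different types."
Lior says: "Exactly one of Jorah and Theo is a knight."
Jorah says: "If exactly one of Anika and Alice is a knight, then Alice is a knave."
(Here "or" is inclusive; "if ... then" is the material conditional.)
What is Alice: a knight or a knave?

Alice is a knave.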